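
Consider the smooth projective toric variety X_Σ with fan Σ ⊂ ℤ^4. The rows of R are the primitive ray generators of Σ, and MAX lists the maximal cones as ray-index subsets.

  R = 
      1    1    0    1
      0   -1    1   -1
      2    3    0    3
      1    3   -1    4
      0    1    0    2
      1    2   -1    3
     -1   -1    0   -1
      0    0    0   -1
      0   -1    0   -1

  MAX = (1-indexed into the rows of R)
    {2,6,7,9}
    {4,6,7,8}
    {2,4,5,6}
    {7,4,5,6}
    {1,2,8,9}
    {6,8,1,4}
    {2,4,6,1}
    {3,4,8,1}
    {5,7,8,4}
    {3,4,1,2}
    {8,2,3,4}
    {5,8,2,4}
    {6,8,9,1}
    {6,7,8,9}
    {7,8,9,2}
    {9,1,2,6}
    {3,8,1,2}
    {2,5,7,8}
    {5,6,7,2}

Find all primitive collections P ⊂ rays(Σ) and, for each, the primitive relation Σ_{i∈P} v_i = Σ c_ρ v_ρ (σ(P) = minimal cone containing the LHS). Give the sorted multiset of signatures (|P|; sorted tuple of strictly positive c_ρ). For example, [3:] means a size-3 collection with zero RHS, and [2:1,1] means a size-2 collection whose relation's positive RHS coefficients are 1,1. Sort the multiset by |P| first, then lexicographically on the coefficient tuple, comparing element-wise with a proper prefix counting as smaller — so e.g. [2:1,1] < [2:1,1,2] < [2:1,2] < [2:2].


Σ has 12 primitive collections:

  {1,7}:  v_{1} + v_{7} = 0  ⇒ sig = [2:]
  {4,9}:  v_{4} + v_{9} = v_{6}  ⇒ sig = [2:1]
  {1,5}:  v_{1} + v_{5} = v_{2} + v_{4}  ⇒ sig = [2:1,1]
  {3,7}:  v_{3} + v_{7} = v_{2} + v_{4} + v_{8}  ⇒ sig = [2:1,1,1]
  {5,9}:  v_{5} + v_{9} = v_{2} + v_{6} + v_{7}  ⇒ sig = [2:1,1,1]
  {3,6}:  v_{3} + v_{6} = 2·v_{1} + v_{4}  ⇒ sig = [2:1,2]
  {3,5}:  v_{3} + v_{5} = 2·v_{2} + 2·v_{4} + v_{8}  ⇒ sig = [2:1,2,2]
  {3,9}:  v_{3} + v_{9} = 2·v_{1}  ⇒ sig = [2:2]
  {2,4,7}:  v_{2} + v_{4} + v_{7} = v_{5}  ⇒ sig = [3:1]
  {2,6,8}:  v_{2} + v_{6} + v_{8} = v_{1}  ⇒ sig = [3:1]
  {5,6,8}:  v_{5} + v_{6} + v_{8} = v_{4}  ⇒ sig = [3:1]
  {1,2,4,8}:  v_{1} + v_{2} + v_{4} + v_{8} = v_{3}  ⇒ sig = [4:1]

Hence PRS(X_Σ) =
{ [2:],  [2:1],  [2:1,1],  [2:1,1,1] ×2,  [2:1,2],  [2:1,2,2],  [2:2],  [3:1] ×3,  [4:1] }


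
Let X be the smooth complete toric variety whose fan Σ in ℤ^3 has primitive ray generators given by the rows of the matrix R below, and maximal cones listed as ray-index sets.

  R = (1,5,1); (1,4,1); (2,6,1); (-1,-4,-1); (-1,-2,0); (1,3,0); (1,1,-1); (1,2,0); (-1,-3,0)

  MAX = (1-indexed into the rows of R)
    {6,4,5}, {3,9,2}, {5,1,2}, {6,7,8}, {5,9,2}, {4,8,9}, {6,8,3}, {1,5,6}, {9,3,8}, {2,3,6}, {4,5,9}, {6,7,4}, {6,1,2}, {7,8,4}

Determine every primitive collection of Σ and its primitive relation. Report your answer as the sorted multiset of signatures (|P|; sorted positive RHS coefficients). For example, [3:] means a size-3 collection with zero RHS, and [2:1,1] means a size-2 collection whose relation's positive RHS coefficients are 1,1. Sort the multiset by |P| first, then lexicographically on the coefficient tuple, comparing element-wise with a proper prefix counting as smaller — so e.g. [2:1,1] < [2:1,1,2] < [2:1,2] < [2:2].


17 collections generate NE(X_Σ); each relation:

  P = {2,4}:  v_{2} + v_{4} = 0  so sig = [2:]
  P = {5,8}:  v_{5} + v_{8} = 0  so sig = [2:]
  P = {6,9}:  v_{6} + v_{9} = 0  so sig = [2:]
  P = {2,8}:  v_{2} + v_{8} = v_{3}  so sig = [2:1]
  P = {3,4}:  v_{3} + v_{4} = v_{8}  so sig = [2:1]
  P = {3,5}:  v_{3} + v_{5} = v_{2}  so sig = [2:1]
  P = {1,4}:  v_{1} + v_{4} = v_{5} + v_{6}  so sig = [2:1,1]
  P = {1,8}:  v_{1} + v_{8} = v_{2} + v_{6}  so sig = [2:1,1]
  P = {1,9}:  v_{1} + v_{9} = v_{2} + v_{5}  so sig = [2:1,1]
  P = {2,7}:  v_{2} + v_{7} = v_{6} + v_{8}  so sig = [2:1,1]
  P = {5,7}:  v_{5} + v_{7} = v_{4} + v_{6}  so sig = [2:1,1]
  P = {7,9}:  v_{7} + v_{9} = v_{4} + v_{8}  so sig = [2:1,1]
  P = {1,3}:  v_{1} + v_{3} = 2·v_{2} + v_{6}  so sig = [2:1,2]
  P = {3,7}:  v_{3} + v_{7} = v_{6} + 2·v_{8}  so sig = [2:1,2]
  P = {1,7}:  v_{1} + v_{7} = 2·v_{6}  so sig = [2:2]
  P = {2,5,6}:  v_{2} + v_{5} + v_{6} = v_{1}  so sig = [3:1]
  P = {4,6,8}:  v_{4} + v_{6} + v_{8} = v_{7}  so sig = [3:1]

Signatures (|P|; sorted positive RHS coefficients), sorted:
{ [2:] ×3,  [2:1] ×3,  [2:1,1] ×6,  [2:1,2] ×2,  [2:2],  [3:1] ×2 }


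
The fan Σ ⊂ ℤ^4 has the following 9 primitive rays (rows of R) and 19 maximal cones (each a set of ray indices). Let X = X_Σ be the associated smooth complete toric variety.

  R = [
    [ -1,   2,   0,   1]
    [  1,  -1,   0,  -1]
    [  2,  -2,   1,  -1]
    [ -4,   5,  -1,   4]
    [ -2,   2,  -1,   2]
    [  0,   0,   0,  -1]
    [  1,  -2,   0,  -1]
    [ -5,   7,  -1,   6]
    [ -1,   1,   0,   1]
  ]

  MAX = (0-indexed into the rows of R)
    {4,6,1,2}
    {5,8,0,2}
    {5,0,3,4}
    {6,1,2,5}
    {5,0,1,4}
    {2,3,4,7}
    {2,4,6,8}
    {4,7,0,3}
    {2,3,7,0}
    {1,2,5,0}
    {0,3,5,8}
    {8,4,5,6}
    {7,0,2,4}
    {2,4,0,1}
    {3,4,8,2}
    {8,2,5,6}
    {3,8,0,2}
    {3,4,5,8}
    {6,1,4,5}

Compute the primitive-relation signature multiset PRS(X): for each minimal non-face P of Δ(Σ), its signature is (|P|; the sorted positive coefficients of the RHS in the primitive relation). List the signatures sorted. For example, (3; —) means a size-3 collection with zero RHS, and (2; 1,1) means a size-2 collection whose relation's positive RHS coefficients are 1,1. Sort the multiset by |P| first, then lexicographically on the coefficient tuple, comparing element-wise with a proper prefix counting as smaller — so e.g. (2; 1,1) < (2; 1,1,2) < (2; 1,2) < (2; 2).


Minimal non-faces — 12 found among 9 rays, 19 max cones:

  {0,6}:  v_{0} + v_{6} = 0  ⟹  sig = (2; —)
  {1,8}:  v_{1} + v_{8} = 0  ⟹  sig = (2; —)
  {1,3}:  v_{1} + v_{3} = v_{0} + v_{4}  ⟹  sig = (2; 1,1)
  {3,6}:  v_{3} + v_{6} = v_{4} + v_{8}  ⟹  sig = (2; 1,1)
  {5,7}:  v_{5} + v_{7} = v_{0} + v_{3}  ⟹  sig = (2; 1,1)
  {6,7}:  v_{6} + v_{7} = v_{2} + v_{3} + v_{4}  ⟹  sig = (2; 1,1,1)
  {7,8}:  v_{7} + v_{8} = v_{2} + 2·v_{3}  ⟹  sig = (2; 1,2)
  {1,7}:  v_{1} + v_{7} = 2·v_{0} + v_{2} + 2·v_{4}  ⟹  sig = (2; 1,2,2)
  {2,4,5}:  v_{2} + v_{4} + v_{5} = 0  ⟹  sig = (3; —)
  {0,4,8}:  v_{0} + v_{4} + v_{8} = v_{3}  ⟹  sig = (3; 1)
  {2,3,5}:  v_{2} + v_{3} + v_{5} = v_{0} + v_{8}  ⟹  sig = (3; 1,1)
  {0,2,3,4}:  v_{0} + v_{2} + v_{3} + v_{4} = v_{7}  ⟹  sig = (4; 1)

Signatures (|P|; sorted positive RHS coefficients), sorted:
    |P|=2: 8 collections, coeffs (), (), (1,1), (1,1), (1,1), (1,1,1), (1,2), (1,2,2)
    |P|=3: 3 collections, coeffs (), (1), (1,1)
    |P|=4: 1 collection, coeffs (1)


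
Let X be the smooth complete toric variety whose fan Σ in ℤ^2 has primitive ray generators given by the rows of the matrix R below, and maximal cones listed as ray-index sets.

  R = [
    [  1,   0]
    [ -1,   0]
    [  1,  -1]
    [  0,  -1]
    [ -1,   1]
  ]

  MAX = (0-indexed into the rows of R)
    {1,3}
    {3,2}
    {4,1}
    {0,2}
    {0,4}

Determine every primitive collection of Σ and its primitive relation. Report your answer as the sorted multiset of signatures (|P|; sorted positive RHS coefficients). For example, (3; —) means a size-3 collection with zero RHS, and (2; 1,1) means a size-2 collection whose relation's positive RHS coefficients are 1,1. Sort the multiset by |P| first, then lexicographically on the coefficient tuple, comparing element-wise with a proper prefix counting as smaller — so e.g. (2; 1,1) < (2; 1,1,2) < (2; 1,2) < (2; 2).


|primitive collections| = 5. Relations:

  • {0,1}:  v_{0} + v_{1} = 0 ; sig = (2; —)
  • {2,4}:  v_{2} + v_{4} = 0 ; sig = (2; —)
  • {0,3}:  v_{0} + v_{3} = v_{2} ; sig = (2; 1)
  • {1,2}:  v_{1} + v_{2} = v_{3} ; sig = (2; 1)
  • {3,4}:  v_{3} + v_{4} = v_{1} ; sig = (2; 1)

so the primitive-relation signature multiset is
{ (2; —) ×2,  (2; 1) ×3 }


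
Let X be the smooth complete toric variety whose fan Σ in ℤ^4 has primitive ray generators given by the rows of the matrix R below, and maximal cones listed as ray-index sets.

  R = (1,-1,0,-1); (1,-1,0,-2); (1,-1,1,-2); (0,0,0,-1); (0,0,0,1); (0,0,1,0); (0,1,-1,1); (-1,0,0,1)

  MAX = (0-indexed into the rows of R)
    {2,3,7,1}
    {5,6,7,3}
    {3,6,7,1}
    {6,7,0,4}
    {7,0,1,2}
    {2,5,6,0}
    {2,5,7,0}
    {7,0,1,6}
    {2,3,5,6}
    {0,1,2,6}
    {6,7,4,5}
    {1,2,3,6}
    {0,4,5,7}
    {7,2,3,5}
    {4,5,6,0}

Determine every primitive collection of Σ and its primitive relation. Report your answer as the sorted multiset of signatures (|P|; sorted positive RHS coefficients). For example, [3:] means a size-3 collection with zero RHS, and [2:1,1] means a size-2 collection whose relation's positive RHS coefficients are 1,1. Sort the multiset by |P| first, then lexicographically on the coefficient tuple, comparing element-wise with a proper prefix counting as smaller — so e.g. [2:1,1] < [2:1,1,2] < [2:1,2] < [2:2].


Minimal non-faces — 7 found among 8 rays, 15 max cones:

  P={3,4}:  v_{3} + v_{4} = 0  ⟹  sig = [2:]
  P={0,3}:  v_{0} + v_{3} = v_{1}  ⟹  sig = [2:1]
  P={1,4}:  v_{1} + v_{4} = v_{0}  ⟹  sig = [2:1]
  P={1,5}:  v_{1} + v_{5} = v_{2}  ⟹  sig = [2:1]
  P={2,4}:  v_{2} + v_{4} = v_{0} + v_{5}  ⟹  sig = [2:1,1]
  P={2,6,7}:  v_{2} + v_{6} + v_{7} = 0  ⟹  sig = [3:]
  P={0,5,6,7}:  v_{0} + v_{5} + v_{6} + v_{7} = v_{4}  ⟹  sig = [4:1]

Hence PRS(X_Σ) =
    |P|=2: 5 collections, coeffs (), (1), (1), (1), (1,1)
    |P|=3: 1 collection, coeffs ()
    |P|=4: 1 collection, coeffs (1)


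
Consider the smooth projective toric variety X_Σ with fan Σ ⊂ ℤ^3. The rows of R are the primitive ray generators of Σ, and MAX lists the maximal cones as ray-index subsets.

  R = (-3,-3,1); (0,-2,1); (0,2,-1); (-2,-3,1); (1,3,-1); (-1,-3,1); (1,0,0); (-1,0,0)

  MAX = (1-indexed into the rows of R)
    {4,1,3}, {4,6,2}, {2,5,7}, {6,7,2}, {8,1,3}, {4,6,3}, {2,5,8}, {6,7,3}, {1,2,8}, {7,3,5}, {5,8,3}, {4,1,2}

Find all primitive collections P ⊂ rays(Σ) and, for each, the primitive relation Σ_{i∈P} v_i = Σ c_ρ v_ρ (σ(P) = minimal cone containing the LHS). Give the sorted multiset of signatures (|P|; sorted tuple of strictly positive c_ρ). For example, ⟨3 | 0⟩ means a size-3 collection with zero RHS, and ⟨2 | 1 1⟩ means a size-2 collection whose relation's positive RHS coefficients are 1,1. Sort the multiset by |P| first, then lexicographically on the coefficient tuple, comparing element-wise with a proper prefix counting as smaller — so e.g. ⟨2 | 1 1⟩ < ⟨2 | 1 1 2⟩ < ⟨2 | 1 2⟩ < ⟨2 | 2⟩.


10 collections generate NE(X_Σ); each relation:

  P = {2,3}:  v_{2} + v_{3} = 0 — sig = ⟨2 | 0⟩
  P = {5,6}:  v_{5} + v_{6} = 0 — sig = ⟨2 | 0⟩
  P = {7,8}:  v_{7} + v_{8} = 0 — sig = ⟨2 | 0⟩
  P = {1,7}:  v_{1} + v_{7} = v_{4} — sig = ⟨2 | 1⟩
  P = {4,5}:  v_{4} + v_{5} = v_{8} — sig = ⟨2 | 1⟩
  P = {4,7}:  v_{4} + v_{7} = v_{6} — sig = ⟨2 | 1⟩
  P = {4,8}:  v_{4} + v_{8} = v_{1} — sig = ⟨2 | 1⟩
  P = {6,8}:  v_{6} + v_{8} = v_{4} — sig = ⟨2 | 1⟩
  P = {1,5}:  v_{1} + v_{5} = 2·v_{8} — sig = ⟨2 | 2⟩
  P = {1,6}:  v_{1} + v_{6} = 2·v_{4} — sig = ⟨2 | 2⟩

Sorted signature multiset PRS(X):
{ ⟨2 | 0⟩ ×3,  ⟨2 | 1⟩ ×5,  ⟨2 | 2⟩ ×2 }


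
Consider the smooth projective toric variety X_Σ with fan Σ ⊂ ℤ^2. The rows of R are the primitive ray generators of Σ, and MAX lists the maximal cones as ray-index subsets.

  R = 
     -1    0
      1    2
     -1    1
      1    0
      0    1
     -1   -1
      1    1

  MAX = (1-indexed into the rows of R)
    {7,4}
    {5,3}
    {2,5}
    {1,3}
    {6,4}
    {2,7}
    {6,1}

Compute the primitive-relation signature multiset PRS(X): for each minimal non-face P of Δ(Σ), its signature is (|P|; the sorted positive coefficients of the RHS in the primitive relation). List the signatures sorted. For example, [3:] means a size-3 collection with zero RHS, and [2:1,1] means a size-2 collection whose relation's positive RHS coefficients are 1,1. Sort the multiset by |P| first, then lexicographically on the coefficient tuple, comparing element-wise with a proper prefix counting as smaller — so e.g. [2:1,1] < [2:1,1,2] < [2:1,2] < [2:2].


Minimal non-faces — 14 found among 7 rays, 7 max cones:

  P = {1,4}:  v_{1} + v_{4} = 0 ; sig = [2:]
  P = {6,7}:  v_{6} + v_{7} = 0 ; sig = [2:]
  P = {1,5}:  v_{1} + v_{5} = v_{3} ; sig = [2:1]
  P = {1,7}:  v_{1} + v_{7} = v_{5} ; sig = [2:1]
  P = {2,6}:  v_{2} + v_{6} = v_{5} ; sig = [2:1]
  P = {3,4}:  v_{3} + v_{4} = v_{5} ; sig = [2:1]
  P = {4,5}:  v_{4} + v_{5} = v_{7} ; sig = [2:1]
  P = {5,6}:  v_{5} + v_{6} = v_{1} ; sig = [2:1]
  P = {5,7}:  v_{5} + v_{7} = v_{2} ; sig = [2:1]
  P = {1,2}:  v_{1} + v_{2} = 2·v_{5} ; sig = [2:2]
  P = {2,4}:  v_{2} + v_{4} = 2·v_{7} ; sig = [2:2]
  P = {3,6}:  v_{3} + v_{6} = 2·v_{1} ; sig = [2:2]
  P = {3,7}:  v_{3} + v_{7} = 2·v_{5} ; sig = [2:2]
  P = {2,3}:  v_{2} + v_{3} = 3·v_{5} ; sig = [2:3]

so the primitive-relation signature multiset is
[[2:], [2:], [2:1], [2:1], [2:1], [2:1], [2:1], [2:1], [2:1], [2:2], [2:2], [2:2], [2:2], [2:3]]


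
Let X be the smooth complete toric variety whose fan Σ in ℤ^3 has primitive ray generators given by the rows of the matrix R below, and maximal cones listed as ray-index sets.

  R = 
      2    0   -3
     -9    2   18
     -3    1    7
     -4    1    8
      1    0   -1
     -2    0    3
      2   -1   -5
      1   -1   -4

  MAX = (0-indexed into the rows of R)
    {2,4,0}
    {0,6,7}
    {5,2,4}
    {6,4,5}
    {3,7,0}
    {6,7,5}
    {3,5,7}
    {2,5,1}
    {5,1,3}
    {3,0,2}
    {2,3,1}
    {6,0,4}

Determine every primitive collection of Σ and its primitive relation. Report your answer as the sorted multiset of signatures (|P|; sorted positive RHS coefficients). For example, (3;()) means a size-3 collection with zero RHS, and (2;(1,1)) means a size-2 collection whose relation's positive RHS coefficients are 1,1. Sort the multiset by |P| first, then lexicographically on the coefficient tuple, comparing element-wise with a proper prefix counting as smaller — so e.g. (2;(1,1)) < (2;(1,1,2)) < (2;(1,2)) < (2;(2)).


|primitive collections| = 11. Relations:

  {0,5}:  v_{0} + v_{5} = 0  ⟹  sig = (2;())
  {2,7}:  v_{2} + v_{7} = v_{5}  ⟹  sig = (2;(1))
  {3,4}:  v_{3} + v_{4} = v_{2}  ⟹  sig = (2;(1))
  {3,6}:  v_{3} + v_{6} = v_{5}  ⟹  sig = (2;(1))
  {4,7}:  v_{4} + v_{7} = v_{6}  ⟹  sig = (2;(1))
  {0,1}:  v_{0} + v_{1} = v_{2} + v_{3}  ⟹  sig = (2;(1,1))
  {2,6}:  v_{2} + v_{6} = v_{4} + v_{5}  ⟹  sig = (2;(1,1))
  {1,4}:  v_{1} + v_{4} = 2·v_{2} + v_{5}  ⟹  sig = (2;(1,2))
  {1,6}:  v_{1} + v_{6} = v_{2} + 2·v_{5}  ⟹  sig = (2;(1,2))
  {1,7}:  v_{1} + v_{7} = v_{3} + 2·v_{5}  ⟹  sig = (2;(1,2))
  {2,3,5}:  v_{2} + v_{3} + v_{5} = v_{1}  ⟹  sig = (3;(1))

so the primitive-relation signature multiset is
    (2;())
    (2;(1))
    (2;(1))
    (2;(1))
    (2;(1))
    (2;(1,1))
    (2;(1,1))
    (2;(1,2))
    (2;(1,2))
    (2;(1,2))
    (3;(1))


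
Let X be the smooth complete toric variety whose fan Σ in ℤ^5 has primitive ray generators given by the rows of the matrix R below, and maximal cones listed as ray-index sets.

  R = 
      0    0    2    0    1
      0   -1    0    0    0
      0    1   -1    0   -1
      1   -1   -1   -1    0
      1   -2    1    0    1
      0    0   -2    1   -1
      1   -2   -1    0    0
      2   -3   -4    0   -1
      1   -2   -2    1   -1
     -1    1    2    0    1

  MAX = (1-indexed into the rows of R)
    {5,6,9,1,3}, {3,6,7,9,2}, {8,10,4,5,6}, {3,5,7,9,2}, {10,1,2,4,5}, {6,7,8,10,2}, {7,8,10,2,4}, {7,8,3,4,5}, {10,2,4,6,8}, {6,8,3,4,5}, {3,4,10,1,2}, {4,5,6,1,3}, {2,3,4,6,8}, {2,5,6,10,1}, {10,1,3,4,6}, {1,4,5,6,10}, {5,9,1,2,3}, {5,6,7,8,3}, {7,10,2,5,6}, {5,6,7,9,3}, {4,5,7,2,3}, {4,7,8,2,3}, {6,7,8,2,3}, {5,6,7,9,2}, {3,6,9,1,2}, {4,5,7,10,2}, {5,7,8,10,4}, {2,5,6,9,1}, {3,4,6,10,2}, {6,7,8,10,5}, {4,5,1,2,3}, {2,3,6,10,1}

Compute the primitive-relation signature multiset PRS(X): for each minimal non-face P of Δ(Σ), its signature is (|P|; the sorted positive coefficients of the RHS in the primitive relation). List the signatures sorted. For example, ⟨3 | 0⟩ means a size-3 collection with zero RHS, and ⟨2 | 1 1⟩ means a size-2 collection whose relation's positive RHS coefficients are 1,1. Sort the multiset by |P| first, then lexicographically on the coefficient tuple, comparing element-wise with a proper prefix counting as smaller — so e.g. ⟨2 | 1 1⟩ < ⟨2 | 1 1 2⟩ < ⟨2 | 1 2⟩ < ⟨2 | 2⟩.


Δ(Σ) — 10 vertices, 13 min non-faces:

  P = {1,7}:  v_{1} + v_{7} = v_{5}  ⟹  sig = ⟨2 | 1⟩
  P = {1,8}:  v_{1} + v_{8} = v_{4} + v_{5} + v_{6}  ⟹  sig = ⟨2 | 1 1 1⟩
  P = {9,10}:  v_{9} + v_{10} = v_{1} + v_{2} + v_{6}  ⟹  sig = ⟨2 | 1 1 1⟩
  P = {8,9}:  v_{8} + v_{9} = v_{3} + v_{6} + 3·v_{7}  ⟹  sig = ⟨2 | 1 1 3⟩
  P = {4,9}:  v_{4} + v_{9} = v_{3} + 2·v_{7}  ⟹  sig = ⟨2 | 1 2⟩
  P = {3,7,10}:  v_{3} + v_{7} + v_{10} = 0  ⟹  sig = ⟨3 | 0⟩
  P = {3,5,10}:  v_{3} + v_{5} + v_{10} = v_{1}  ⟹  sig = ⟨3 | 1⟩
  P = {4,6,7}:  v_{4} + v_{6} + v_{7} = v_{8}  ⟹  sig = ⟨3 | 1⟩
  P = {3,8,10}:  v_{3} + v_{8} + v_{10} = v_{4} + v_{6}  ⟹  sig = ⟨3 | 1 1⟩
  P = {2,5,8}:  v_{2} + v_{5} + v_{8} = 3·v_{7}  ⟹  sig = ⟨3 | 3⟩
  P = {1,2,4,6}:  v_{1} + v_{2} + v_{4} + v_{6} = v_{7}  ⟹  sig = ⟨4 | 1⟩
  P = {2,3,5,6}:  v_{2} + v_{3} + v_{5} + v_{6} = v_{9}  ⟹  sig = ⟨4 | 1⟩
  P = {2,4,5,6}:  v_{2} + v_{4} + v_{5} + v_{6} = 2·v_{7}  ⟹  sig = ⟨4 | 2⟩

Sorted signature multiset PRS(X):
    |P|=2: 5 collections, coeffs (1), (1,1,1), (1,1,1), (1,1,3), (1,2)
    |P|=3: 5 collections, coeffs (), (1), (1), (1,1), (3)
    |P|=4: 3 collections, coeffs (1), (1), (2)


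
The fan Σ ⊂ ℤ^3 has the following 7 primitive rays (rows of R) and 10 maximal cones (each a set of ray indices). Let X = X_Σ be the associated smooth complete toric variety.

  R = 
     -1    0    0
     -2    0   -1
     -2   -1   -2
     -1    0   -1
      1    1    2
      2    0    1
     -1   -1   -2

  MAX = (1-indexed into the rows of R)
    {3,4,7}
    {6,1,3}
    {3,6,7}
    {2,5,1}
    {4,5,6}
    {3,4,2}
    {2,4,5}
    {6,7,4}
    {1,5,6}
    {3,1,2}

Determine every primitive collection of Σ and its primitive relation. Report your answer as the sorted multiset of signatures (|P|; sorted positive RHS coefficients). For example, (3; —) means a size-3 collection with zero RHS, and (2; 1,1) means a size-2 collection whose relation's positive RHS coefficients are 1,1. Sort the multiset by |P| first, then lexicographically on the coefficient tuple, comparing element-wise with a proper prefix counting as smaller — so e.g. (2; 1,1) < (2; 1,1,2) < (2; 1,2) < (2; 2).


The 7 primitive collections of Σ (r=7, n=3):

  P = {2,6}:  v_{2} + v_{6} = 0  ⟹  sig = (2; —)
  P = {5,7}:  v_{5} + v_{7} = 0  ⟹  sig = (2; —)
  P = {1,4}:  v_{1} + v_{4} = v_{2}  ⟹  sig = (2; 1)
  P = {1,7}:  v_{1} + v_{7} = v_{3}  ⟹  sig = (2; 1)
  P = {3,5}:  v_{3} + v_{5} = v_{1}  ⟹  sig = (2; 1)
  P = {2,7}:  v_{2} + v_{7} = v_{3} + v_{4}  ⟹  sig = (2; 1,1)
  P = {3,4,6}:  v_{3} + v_{4} + v_{6} = v_{7}  ⟹  sig = (3; 1)

so the primitive-relation signature multiset is
{ (2; —) ×2,  (2; 1) ×3,  (2; 1,1),  (3; 1) }


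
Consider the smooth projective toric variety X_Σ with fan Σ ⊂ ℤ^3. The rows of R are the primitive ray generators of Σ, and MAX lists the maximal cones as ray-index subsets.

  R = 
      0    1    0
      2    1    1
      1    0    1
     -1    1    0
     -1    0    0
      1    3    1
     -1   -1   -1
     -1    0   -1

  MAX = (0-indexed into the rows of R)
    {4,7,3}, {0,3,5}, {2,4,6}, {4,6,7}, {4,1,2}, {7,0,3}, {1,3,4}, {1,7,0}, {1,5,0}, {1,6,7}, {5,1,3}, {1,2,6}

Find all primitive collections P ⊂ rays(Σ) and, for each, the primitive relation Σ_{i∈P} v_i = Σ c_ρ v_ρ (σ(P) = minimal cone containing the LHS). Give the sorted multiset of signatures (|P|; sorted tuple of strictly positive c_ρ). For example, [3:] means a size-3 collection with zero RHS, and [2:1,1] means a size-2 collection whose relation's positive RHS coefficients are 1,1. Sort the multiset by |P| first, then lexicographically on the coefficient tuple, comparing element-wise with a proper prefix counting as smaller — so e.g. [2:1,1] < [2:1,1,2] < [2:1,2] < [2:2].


Δ(Σ) — 8 vertices, 14 min non-faces:

  P = {2,7}:  v_{2} + v_{7} = 0 — sig = [2:]
  P = {0,4}:  v_{0} + v_{4} = v_{3} — sig = [2:1]
  P = {0,6}:  v_{0} + v_{6} = v_{7} — sig = [2:1]
  P = {0,2}:  v_{0} + v_{2} = v_{1} + v_{4} — sig = [2:1,1]
  P = {3,6}:  v_{3} + v_{6} = v_{4} + v_{7} — sig = [2:1,1]
  P = {2,5}:  v_{2} + v_{5} = 2·v_{1} + v_{3} + v_{4} — sig = [2:1,1,2]
  P = {2,3}:  v_{2} + v_{3} = v_{1} + 2·v_{4} — sig = [2:1,2]
  P = {4,5}:  v_{4} + v_{5} = v_{1} + 2·v_{3} — sig = [2:1,2]
  P = {5,6}:  v_{5} + v_{6} = 2·v_{0} — sig = [2:2]
  P = {5,7}:  v_{5} + v_{7} = 3·v_{0} — sig = [2:3]
  P = {1,4,6}:  v_{1} + v_{4} + v_{6} = 0 — sig = [3:]
  P = {0,1,3}:  v_{0} + v_{1} + v_{3} = v_{5} — sig = [3:1]
  P = {1,4,7}:  v_{1} + v_{4} + v_{7} = v_{0} — sig = [3:1]
  P = {1,3,7}:  v_{1} + v_{3} + v_{7} = 2·v_{0} — sig = [3:2]

Hence PRS(X_Σ) =
[[2:], [2:1], [2:1], [2:1,1], [2:1,1], [2:1,1,2], [2:1,2], [2:1,2], [2:2], [2:3], [3:], [3:1], [3:1], [3:2]]


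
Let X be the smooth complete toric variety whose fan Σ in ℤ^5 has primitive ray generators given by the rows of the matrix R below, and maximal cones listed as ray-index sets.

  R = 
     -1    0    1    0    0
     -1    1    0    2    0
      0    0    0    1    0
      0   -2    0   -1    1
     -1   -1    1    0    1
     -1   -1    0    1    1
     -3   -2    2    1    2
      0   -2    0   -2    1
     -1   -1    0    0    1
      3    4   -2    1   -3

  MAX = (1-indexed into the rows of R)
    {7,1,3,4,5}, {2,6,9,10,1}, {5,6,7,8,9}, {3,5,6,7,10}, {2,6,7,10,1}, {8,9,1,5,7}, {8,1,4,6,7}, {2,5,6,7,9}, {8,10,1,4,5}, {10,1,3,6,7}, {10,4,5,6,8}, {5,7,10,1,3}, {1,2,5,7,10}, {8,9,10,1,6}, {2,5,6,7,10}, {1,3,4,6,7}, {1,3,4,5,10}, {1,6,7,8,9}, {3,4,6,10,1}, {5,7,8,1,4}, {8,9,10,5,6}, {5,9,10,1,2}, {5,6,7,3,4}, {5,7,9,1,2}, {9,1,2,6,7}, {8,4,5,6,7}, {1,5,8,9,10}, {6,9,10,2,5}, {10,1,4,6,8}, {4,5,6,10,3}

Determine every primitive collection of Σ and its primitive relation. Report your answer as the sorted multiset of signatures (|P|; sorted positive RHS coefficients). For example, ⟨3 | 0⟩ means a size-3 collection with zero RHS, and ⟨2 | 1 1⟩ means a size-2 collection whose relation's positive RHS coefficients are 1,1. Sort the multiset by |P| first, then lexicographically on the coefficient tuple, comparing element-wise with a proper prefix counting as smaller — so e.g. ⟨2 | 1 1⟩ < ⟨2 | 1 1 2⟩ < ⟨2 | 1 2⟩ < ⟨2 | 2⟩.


Σ has 10 primitive collections:

  {2,4}:  v_{2} + v_{4} = v_{6}  ⇒ sig = ⟨2 | 1⟩
  {2,8}:  v_{2} + v_{8} = v_{9}  ⇒ sig = ⟨2 | 1⟩
  {3,8}:  v_{3} + v_{8} = v_{4}  ⇒ sig = ⟨2 | 1⟩
  {3,9}:  v_{3} + v_{9} = v_{6}  ⇒ sig = ⟨2 | 1⟩
  {4,9}:  v_{4} + v_{9} = v_{6} + v_{8}  ⇒ sig = ⟨2 | 1 1⟩
  {2,3}:  v_{2} + v_{3} = v_{6} + v_{7} + v_{10}  ⇒ sig = ⟨2 | 1 1 1⟩
  {7,8,10}:  v_{7} + v_{8} + v_{10} = 0  ⇒ sig = ⟨3 | 0⟩
  {1,5,6}:  v_{1} + v_{5} + v_{6} = v_{7}  ⇒ sig = ⟨3 | 1⟩
  {4,7,10}:  v_{4} + v_{7} + v_{10} = v_{3}  ⇒ sig = ⟨3 | 1⟩
  {7,9,10}:  v_{7} + v_{9} + v_{10} = v_{2}  ⇒ sig = ⟨3 | 1⟩

Sorted signature multiset PRS(X):
{ ⟨2 | 1⟩ ×4,  ⟨2 | 1 1⟩,  ⟨2 | 1 1 1⟩,  ⟨3 | 0⟩,  ⟨3 | 1⟩ ×3 }


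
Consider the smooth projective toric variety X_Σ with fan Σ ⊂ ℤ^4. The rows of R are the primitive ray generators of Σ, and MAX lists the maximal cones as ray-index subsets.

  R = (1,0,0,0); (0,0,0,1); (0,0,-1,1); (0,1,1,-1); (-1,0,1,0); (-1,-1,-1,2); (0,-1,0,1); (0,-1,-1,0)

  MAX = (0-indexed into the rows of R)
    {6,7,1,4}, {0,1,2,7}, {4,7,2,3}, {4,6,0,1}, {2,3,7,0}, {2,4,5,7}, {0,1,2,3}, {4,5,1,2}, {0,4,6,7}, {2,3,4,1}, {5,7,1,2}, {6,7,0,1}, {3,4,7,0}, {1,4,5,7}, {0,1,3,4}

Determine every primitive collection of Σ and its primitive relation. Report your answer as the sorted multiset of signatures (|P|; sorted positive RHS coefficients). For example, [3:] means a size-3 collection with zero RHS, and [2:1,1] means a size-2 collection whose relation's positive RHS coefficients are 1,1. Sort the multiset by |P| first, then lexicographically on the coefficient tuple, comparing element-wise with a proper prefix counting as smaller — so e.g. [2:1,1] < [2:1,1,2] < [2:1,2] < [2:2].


9 minimal non-faces of Δ(Σ) (on 8 rays):

  P={3,5}:  v_{3} + v_{5} = v_{2} + v_{4}  ⟹  sig = [2:1,1]
  P={3,6}:  v_{3} + v_{6} = v_{0} + v_{4}  ⟹  sig = [2:1,1]
  P={0,5}:  v_{0} + v_{5} = 2·v_{1} + v_{7}  ⟹  sig = [2:1,2]
  P={2,6}:  v_{2} + v_{6} = 2·v_{1} + v_{7}  ⟹  sig = [2:1,2]
  P={5,6}:  v_{5} + v_{6} = 3·v_{1} + v_{4} + 2·v_{7}  ⟹  sig = [2:1,2,3]
  P={1,3,7}:  v_{1} + v_{3} + v_{7} = 0  ⟹  sig = [3:]
  P={0,2,4}:  v_{0} + v_{2} + v_{4} = v_{1}  ⟹  sig = [3:1]
  P={0,1,4,7}:  v_{0} + v_{1} + v_{4} + v_{7} = v_{6}  ⟹  sig = [4:1]
  P={1,2,4,7}:  v_{1} + v_{2} + v_{4} + v_{7} = v_{5}  ⟹  sig = [4:1]

Signatures (|P|; sorted positive RHS coefficients), sorted:
    |P|=2: 5 collections, coeffs (1,1), (1,1), (1,2), (1,2), (1,2,3)
    |P|=3: 2 collections, coeffs (), (1)
    |P|=4: 2 collections, coeffs (1), (1)


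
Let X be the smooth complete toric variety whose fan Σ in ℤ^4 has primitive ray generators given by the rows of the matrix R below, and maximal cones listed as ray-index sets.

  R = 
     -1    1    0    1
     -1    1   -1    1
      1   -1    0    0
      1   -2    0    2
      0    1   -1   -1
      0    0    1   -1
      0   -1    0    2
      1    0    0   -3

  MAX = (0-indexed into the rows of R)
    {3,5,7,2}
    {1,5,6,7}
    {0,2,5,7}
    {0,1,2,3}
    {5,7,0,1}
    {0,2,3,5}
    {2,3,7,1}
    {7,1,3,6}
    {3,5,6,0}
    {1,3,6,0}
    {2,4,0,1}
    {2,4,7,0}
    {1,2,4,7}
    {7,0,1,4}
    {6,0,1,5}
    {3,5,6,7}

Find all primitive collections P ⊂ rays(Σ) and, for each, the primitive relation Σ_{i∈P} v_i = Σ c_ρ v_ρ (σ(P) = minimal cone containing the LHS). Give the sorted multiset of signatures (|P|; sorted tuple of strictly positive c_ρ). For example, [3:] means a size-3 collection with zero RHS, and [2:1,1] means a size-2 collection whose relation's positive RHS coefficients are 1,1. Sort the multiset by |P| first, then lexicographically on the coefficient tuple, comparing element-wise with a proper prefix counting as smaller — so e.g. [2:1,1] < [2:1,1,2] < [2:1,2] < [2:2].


Σ has 9 primitive collections:

  P = {2,6}:  v_{2} + v_{6} = v_{3}  ⇒ sig = [2:1]
  P = {4,5}:  v_{4} + v_{5} = v_{0} + v_{7}  ⇒ sig = [2:1,1]
  P = {4,6}:  v_{4} + v_{6} = v_{1} + v_{2}  ⇒ sig = [2:1,1]
  P = {3,4}:  v_{3} + v_{4} = v_{1} + 2·v_{2}  ⇒ sig = [2:1,2]
  P = {0,6,7}:  v_{0} + v_{6} + v_{7} = 0  ⇒ sig = [3:]
  P = {1,2,5}:  v_{1} + v_{2} + v_{5} = 0  ⇒ sig = [3:]
  P = {0,3,7}:  v_{0} + v_{3} + v_{7} = v_{2}  ⇒ sig = [3:1]
  P = {1,3,5}:  v_{1} + v_{3} + v_{5} = v_{6}  ⇒ sig = [3:1]
  P = {0,1,2,7}:  v_{0} + v_{1} + v_{2} + v_{7} = v_{4}  ⇒ sig = [4:1]

Hence PRS(X_Σ) =
    [2:1]
    [2:1,1]
    [2:1,1]
    [2:1,2]
    [3:]
    [3:]
    [3:1]
    [3:1]
    [4:1]


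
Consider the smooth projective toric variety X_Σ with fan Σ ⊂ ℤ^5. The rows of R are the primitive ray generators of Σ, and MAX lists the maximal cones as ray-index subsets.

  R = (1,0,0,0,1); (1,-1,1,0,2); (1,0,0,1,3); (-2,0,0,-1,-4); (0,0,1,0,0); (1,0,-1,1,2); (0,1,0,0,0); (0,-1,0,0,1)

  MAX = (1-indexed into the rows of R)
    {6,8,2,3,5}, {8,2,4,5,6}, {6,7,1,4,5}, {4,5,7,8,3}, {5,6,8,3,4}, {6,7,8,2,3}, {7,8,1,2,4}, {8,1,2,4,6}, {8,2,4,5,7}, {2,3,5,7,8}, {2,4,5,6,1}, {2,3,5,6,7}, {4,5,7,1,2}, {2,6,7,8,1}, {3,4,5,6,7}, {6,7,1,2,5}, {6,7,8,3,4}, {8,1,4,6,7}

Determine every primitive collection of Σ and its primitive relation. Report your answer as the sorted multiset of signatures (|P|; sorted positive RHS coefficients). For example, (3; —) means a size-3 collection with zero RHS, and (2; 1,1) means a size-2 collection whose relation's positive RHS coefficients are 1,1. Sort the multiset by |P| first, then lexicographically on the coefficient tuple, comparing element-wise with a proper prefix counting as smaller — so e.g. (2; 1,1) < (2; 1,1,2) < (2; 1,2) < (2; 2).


Σ has 5 primitive collections:

  • {1,3}:  v_{1} + v_{3} = v_{2} + v_{6} + v_{7}  ⇒ sig = (2; 1,1,1)
  • {1,5,8}:  v_{1} + v_{5} + v_{8} = v_{2}  ⇒ sig = (3; 1)
  • {2,3,4}:  v_{2} + v_{3} + v_{4} = v_{5} + v_{8}  ⇒ sig = (3; 1,1)
  • {2,4,6,7}:  v_{2} + v_{4} + v_{6} + v_{7} = 0  ⇒ sig = (4; —)
  • {5,6,7,8}:  v_{5} + v_{6} + v_{7} + v_{8} = v_{3}  ⇒ sig = (4; 1)

so the primitive-relation signature multiset is
    (2; 1,1,1)
    (3; 1)
    (3; 1,1)
    (4; —)
    (4; 1)


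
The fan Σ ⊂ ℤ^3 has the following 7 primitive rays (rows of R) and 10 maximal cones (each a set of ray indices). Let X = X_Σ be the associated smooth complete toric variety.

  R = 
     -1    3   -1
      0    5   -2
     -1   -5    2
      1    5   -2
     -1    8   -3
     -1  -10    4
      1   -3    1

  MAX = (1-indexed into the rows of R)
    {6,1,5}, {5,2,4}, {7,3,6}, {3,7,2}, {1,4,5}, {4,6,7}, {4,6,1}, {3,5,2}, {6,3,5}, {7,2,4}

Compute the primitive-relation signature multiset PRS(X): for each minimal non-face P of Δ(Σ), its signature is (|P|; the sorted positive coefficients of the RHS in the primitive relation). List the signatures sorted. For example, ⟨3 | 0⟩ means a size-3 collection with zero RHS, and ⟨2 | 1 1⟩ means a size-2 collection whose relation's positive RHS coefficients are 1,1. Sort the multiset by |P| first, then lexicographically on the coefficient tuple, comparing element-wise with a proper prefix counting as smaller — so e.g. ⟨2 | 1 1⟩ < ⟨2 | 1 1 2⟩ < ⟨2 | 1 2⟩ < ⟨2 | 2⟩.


Minimal non-faces — 7 found among 7 rays, 10 max cones:

  P = {1,7}:  v_{1} + v_{7} = 0  ⇒ sig = ⟨2 | 0⟩
  P = {3,4}:  v_{3} + v_{4} = 0  ⇒ sig = ⟨2 | 0⟩
  P = {1,2}:  v_{1} + v_{2} = v_{5}  ⇒ sig = ⟨2 | 1⟩
  P = {2,6}:  v_{2} + v_{6} = v_{3}  ⇒ sig = ⟨2 | 1⟩
  P = {5,7}:  v_{5} + v_{7} = v_{2}  ⇒ sig = ⟨2 | 1⟩
  P = {1,3}:  v_{1} + v_{3} = v_{5} + v_{6}  ⇒ sig = ⟨2 | 1 1⟩
  P = {4,5,6}:  v_{4} + v_{5} + v_{6} = v_{1}  ⇒ sig = ⟨3 | 1⟩

Hence PRS(X_Σ) =
    ⟨2 | 0⟩
    ⟨2 | 0⟩
    ⟨2 | 1⟩
    ⟨2 | 1⟩
    ⟨2 | 1⟩
    ⟨2 | 1 1⟩
    ⟨3 | 1⟩


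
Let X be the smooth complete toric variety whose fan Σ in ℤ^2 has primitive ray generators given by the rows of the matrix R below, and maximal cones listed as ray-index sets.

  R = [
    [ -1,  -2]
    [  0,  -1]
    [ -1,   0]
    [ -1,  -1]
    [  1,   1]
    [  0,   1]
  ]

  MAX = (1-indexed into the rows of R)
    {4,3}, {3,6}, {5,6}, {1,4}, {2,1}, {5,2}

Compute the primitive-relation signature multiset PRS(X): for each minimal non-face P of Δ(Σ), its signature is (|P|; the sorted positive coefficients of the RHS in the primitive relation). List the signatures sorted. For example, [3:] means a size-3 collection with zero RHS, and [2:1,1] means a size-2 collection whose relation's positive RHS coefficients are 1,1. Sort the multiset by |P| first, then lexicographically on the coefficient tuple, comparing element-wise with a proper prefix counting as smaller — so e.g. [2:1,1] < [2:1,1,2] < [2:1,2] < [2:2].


Primitive collections (9):

  • {2,6}:  v_{2} + v_{6} = 0  ⟹  sig = [2:]
  • {4,5}:  v_{4} + v_{5} = 0  ⟹  sig = [2:]
  • {1,5}:  v_{1} + v_{5} = v_{2}  ⟹  sig = [2:1]
  • {1,6}:  v_{1} + v_{6} = v_{4}  ⟹  sig = [2:1]
  • {2,3}:  v_{2} + v_{3} = v_{4}  ⟹  sig = [2:1]
  • {2,4}:  v_{2} + v_{4} = v_{1}  ⟹  sig = [2:1]
  • {3,5}:  v_{3} + v_{5} = v_{6}  ⟹  sig = [2:1]
  • {4,6}:  v_{4} + v_{6} = v_{3}  ⟹  sig = [2:1]
  • {1,3}:  v_{1} + v_{3} = 2·v_{4}  ⟹  sig = [2:2]

so the primitive-relation signature multiset is
    [2:]
    [2:]
    [2:1]
    [2:1]
    [2:1]
    [2:1]
    [2:1]
    [2:1]
    [2:2]


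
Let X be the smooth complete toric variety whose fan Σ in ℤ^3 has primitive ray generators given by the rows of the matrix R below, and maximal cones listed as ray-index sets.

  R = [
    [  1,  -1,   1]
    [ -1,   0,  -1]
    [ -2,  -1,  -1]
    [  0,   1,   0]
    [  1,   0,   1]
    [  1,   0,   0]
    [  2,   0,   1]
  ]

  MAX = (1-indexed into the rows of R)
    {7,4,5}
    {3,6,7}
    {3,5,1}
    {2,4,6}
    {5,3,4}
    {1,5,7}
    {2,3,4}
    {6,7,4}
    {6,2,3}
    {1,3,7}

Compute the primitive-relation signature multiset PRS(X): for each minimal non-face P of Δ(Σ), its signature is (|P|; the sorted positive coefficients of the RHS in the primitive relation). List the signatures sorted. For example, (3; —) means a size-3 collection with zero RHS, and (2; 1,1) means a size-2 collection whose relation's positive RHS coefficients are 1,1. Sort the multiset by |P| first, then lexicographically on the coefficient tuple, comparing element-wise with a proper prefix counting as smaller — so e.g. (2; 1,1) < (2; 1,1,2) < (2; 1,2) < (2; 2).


Δ(Σ) — 7 vertices, 9 min non-faces:

  P={2,5}:  v_{2} + v_{5} = 0  so sig = (2; —)
  P={1,4}:  v_{1} + v_{4} = v_{5}  so sig = (2; 1)
  P={2,7}:  v_{2} + v_{7} = v_{6}  so sig = (2; 1)
  P={5,6}:  v_{5} + v_{6} = v_{7}  so sig = (2; 1)
  P={1,2}:  v_{1} + v_{2} = v_{3} + v_{7}  so sig = (2; 1,1)
  P={1,6}:  v_{1} + v_{6} = v_{3} + 2·v_{7}  so sig = (2; 1,2)
  P={3,4,7}:  v_{3} + v_{4} + v_{7} = 0  so sig = (3; —)
  P={3,4,6}:  v_{3} + v_{4} + v_{6} = v_{2}  so sig = (3; 1)
  P={3,5,7}:  v_{3} + v_{5} + v_{7} = v_{1}  so sig = (3; 1)

so the primitive-relation signature multiset is
    (2; —)
    (2; 1)
    (2; 1)
    (2; 1)
    (2; 1,1)
    (2; 1,2)
    (3; —)
    (3; 1)
    (3; 1)


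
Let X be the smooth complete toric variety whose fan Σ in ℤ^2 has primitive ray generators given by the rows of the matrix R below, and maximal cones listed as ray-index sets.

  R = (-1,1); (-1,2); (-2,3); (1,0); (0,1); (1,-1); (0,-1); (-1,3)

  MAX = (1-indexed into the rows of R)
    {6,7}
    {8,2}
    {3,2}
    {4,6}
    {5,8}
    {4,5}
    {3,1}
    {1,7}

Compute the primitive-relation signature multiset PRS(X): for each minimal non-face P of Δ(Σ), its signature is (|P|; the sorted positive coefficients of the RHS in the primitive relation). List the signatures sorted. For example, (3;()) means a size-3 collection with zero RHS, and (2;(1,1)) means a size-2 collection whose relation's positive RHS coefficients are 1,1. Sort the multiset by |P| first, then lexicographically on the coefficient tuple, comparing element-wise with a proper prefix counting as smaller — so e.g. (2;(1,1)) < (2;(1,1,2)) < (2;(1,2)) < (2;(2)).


Primitive collections (20):

  • {1,6}:  v_{1} + v_{6} = 0 — sig = (2;())
  • {5,7}:  v_{5} + v_{7} = 0 — sig = (2;())
  • {1,2}:  v_{1} + v_{2} = v_{3} — sig = (2;(1))
  • {1,4}:  v_{1} + v_{4} = v_{5} — sig = (2;(1))
  • {1,5}:  v_{1} + v_{5} = v_{2} — sig = (2;(1))
  • {2,5}:  v_{2} + v_{5} = v_{8} — sig = (2;(1))
  • {2,6}:  v_{2} + v_{6} = v_{5} — sig = (2;(1))
  • {2,7}:  v_{2} + v_{7} = v_{1} — sig = (2;(1))
  • {3,4}:  v_{3} + v_{4} = v_{8} — sig = (2;(1))
  • {3,6}:  v_{3} + v_{6} = v_{2} — sig = (2;(1))
  • {4,7}:  v_{4} + v_{7} = v_{6} — sig = (2;(1))
  • {5,6}:  v_{5} + v_{6} = v_{4} — sig = (2;(1))
  • {7,8}:  v_{7} + v_{8} = v_{2} — sig = (2;(1))
  • {1,8}:  v_{1} + v_{8} = 2·v_{2} — sig = (2;(2))
  • {2,4}:  v_{2} + v_{4} = 2·v_{5} — sig = (2;(2))
  • {3,5}:  v_{3} + v_{5} = 2·v_{2} — sig = (2;(2))
  • {3,7}:  v_{3} + v_{7} = 2·v_{1} — sig = (2;(2))
  • {6,8}:  v_{6} + v_{8} = 2·v_{5} — sig = (2;(2))
  • {3,8}:  v_{3} + v_{8} = 3·v_{2} — sig = (2;(3))
  • {4,8}:  v_{4} + v_{8} = 3·v_{5} — sig = (2;(3))

so the primitive-relation signature multiset is
{ (2;()) ×2,  (2;(1)) ×11,  (2;(2)) ×5,  (2;(3)) ×2 }


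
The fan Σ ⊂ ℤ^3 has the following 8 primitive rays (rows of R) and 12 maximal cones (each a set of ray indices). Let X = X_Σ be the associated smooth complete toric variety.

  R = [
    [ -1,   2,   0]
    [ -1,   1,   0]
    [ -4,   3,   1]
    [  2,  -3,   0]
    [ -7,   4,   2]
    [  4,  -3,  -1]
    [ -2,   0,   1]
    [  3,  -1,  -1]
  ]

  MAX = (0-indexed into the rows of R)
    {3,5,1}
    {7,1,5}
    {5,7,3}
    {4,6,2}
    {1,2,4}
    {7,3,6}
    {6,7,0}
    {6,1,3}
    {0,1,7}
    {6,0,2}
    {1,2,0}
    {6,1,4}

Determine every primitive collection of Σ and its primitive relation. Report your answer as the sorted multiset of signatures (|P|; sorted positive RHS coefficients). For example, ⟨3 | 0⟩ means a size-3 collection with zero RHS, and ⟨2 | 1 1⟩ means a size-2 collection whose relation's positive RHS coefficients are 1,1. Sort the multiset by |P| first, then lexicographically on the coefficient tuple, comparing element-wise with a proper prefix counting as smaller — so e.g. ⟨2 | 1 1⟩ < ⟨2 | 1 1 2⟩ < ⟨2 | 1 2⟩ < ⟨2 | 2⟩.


Primitive collections (14):

  P = {2,5}:  v_{2} + v_{5} = 0  so sig = ⟨2 | 0⟩
  P = {0,5}:  v_{0} + v_{5} = v_{7}  so sig = ⟨2 | 1⟩
  P = {2,3}:  v_{2} + v_{3} = v_{6}  so sig = ⟨2 | 1⟩
  P = {2,7}:  v_{2} + v_{7} = v_{0}  so sig = ⟨2 | 1⟩
  P = {4,7}:  v_{4} + v_{7} = v_{2}  so sig = ⟨2 | 1⟩
  P = {5,6}:  v_{5} + v_{6} = v_{3}  so sig = ⟨2 | 1⟩
  P = {0,3}:  v_{0} + v_{3} = v_{6} + v_{7}  so sig = ⟨2 | 1 1⟩
  P = {4,5}:  v_{4} + v_{5} = v_{1} + v_{6}  so sig = ⟨2 | 1 1⟩
  P = {3,4}:  v_{3} + v_{4} = v_{1} + 2·v_{6}  so sig = ⟨2 | 1 2⟩
  P = {0,4}:  v_{0} + v_{4} = 2·v_{2}  so sig = ⟨2 | 2⟩
  P = {1,6,7}:  v_{1} + v_{6} + v_{7} = 0  so sig = ⟨3 | 0⟩
  P = {0,1,6}:  v_{0} + v_{1} + v_{6} = v_{2}  so sig = ⟨3 | 1⟩
  P = {1,2,6}:  v_{1} + v_{2} + v_{6} = v_{4}  so sig = ⟨3 | 1⟩
  P = {1,3,7}:  v_{1} + v_{3} + v_{7} = v_{5}  so sig = ⟨3 | 1⟩

Hence PRS(X_Σ) =
    ⟨2 | 0⟩
    ⟨2 | 1⟩
    ⟨2 | 1⟩
    ⟨2 | 1⟩
    ⟨2 | 1⟩
    ⟨2 | 1⟩
    ⟨2 | 1 1⟩
    ⟨2 | 1 1⟩
    ⟨2 | 1 2⟩
    ⟨2 | 2⟩
    ⟨3 | 0⟩
    ⟨3 | 1⟩
    ⟨3 | 1⟩
    ⟨3 | 1⟩


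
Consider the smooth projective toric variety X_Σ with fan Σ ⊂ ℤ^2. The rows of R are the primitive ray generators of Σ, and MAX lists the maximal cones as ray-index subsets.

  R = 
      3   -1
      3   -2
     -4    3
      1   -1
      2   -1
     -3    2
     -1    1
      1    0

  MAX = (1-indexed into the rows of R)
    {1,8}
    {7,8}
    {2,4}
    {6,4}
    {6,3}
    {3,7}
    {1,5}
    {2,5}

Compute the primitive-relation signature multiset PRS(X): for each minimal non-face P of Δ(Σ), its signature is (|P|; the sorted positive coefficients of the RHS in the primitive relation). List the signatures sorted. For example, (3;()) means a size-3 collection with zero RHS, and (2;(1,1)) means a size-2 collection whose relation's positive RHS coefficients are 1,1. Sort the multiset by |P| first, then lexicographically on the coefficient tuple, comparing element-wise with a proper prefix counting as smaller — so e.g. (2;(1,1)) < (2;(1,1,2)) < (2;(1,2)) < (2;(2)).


Minimal non-faces — 20 found among 8 rays, 8 max cones:

  P={2,6}:  v_{2} + v_{6} = 0 — sig = (2;())
  P={4,7}:  v_{4} + v_{7} = 0 — sig = (2;())
  P={2,3}:  v_{2} + v_{3} = v_{7} — sig = (2;(1))
  P={2,7}:  v_{2} + v_{7} = v_{5} — sig = (2;(1))
  P={3,4}:  v_{3} + v_{4} = v_{6} — sig = (2;(1))
  P={4,5}:  v_{4} + v_{5} = v_{2} — sig = (2;(1))
  P={4,8}:  v_{4} + v_{8} = v_{5} — sig = (2;(1))
  P={5,6}:  v_{5} + v_{6} = v_{7} — sig = (2;(1))
  P={5,7}:  v_{5} + v_{7} = v_{8} — sig = (2;(1))
  P={5,8}:  v_{5} + v_{8} = v_{1} — sig = (2;(1))
  P={6,7}:  v_{6} + v_{7} = v_{3} — sig = (2;(1))
  P={1,6}:  v_{1} + v_{6} = v_{7} + v_{8} — sig = (2;(1,1))
  P={1,3}:  v_{1} + v_{3} = 2·v_{7} + v_{8} — sig = (2;(1,2))
  P={1,4}:  v_{1} + v_{4} = 2·v_{5} — sig = (2;(2))
  P={1,7}:  v_{1} + v_{7} = 2·v_{8} — sig = (2;(2))
  P={2,8}:  v_{2} + v_{8} = 2·v_{5} — sig = (2;(2))
  P={3,5}:  v_{3} + v_{5} = 2·v_{7} — sig = (2;(2))
  P={6,8}:  v_{6} + v_{8} = 2·v_{7} — sig = (2;(2))
  P={1,2}:  v_{1} + v_{2} = 3·v_{5} — sig = (2;(3))
  P={3,8}:  v_{3} + v_{8} = 3·v_{7} — sig = (2;(3))

Hence PRS(X_Σ) =
{ (2;()) ×2,  (2;(1)) ×9,  (2;(1,1)),  (2;(1,2)),  (2;(2)) ×5,  (2;(3)) ×2 }
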